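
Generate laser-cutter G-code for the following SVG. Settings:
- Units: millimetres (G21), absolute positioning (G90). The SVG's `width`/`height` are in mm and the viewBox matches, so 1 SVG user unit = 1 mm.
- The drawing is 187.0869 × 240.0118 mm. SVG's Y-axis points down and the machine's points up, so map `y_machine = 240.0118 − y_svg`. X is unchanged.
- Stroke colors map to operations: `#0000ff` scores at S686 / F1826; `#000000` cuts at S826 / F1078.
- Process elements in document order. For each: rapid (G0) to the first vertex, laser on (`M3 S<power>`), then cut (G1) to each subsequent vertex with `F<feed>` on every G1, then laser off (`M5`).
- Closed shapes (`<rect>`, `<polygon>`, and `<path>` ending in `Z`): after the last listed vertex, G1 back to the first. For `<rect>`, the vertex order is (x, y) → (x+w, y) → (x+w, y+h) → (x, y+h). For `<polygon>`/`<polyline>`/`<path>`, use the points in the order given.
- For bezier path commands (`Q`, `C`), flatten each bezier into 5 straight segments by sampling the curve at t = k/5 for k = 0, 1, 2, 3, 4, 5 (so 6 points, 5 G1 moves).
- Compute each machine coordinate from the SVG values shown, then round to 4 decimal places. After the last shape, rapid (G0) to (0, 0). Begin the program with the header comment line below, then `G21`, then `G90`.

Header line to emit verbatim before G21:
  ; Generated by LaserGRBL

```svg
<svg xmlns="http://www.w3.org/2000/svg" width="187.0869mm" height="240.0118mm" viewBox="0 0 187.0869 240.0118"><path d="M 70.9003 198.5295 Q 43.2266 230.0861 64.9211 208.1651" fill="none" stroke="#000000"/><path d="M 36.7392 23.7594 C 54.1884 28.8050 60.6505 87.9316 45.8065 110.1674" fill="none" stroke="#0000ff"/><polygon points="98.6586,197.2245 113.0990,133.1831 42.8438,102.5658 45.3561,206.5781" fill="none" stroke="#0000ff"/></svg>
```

; Generated by LaserGRBL
G21
G90
G0 X70.9003 Y41.4823
M3 S826
G1 X61.8055 Y30.9988 F1078
G1 X56.6603 Y24.7934 F1078
G1 X55.4644 Y22.8663 F1078
G1 X58.2180 Y25.2174 F1078
G1 X64.9211 Y31.8467 F1078
M5
G0 X36.7392 Y216.2524
M3 S686
G1 X45.8077 Y207.4631 F1826
G1 X51.7440 Y190.0610 F1826
G1 X54.0528 Y168.4127 F1826
G1 X52.2387 Y146.8850 F1826
G1 X45.8065 Y129.8444 F1826
M5
G0 X98.6586 Y42.7873
M3 S686
G1 X113.0990 Y106.8287 F1826
G1 X42.8438 Y137.4460 F1826
G1 X45.3561 Y33.4337 F1826
G1 X98.6586 Y42.7873 F1826
M5
G0 X0.0000 Y0.0000

viewBox `0 0 187.0869 240.0118` with mm width/height → 1 unit = 1 mm. Flip: y_m = 240.0118 − y_svg.

**Shape 1** — `<path>` quadratic bezier, stroke `#000000` → cut (S826, F1078). Control points (SVG): P0=(70.9003,198.5295), P1=(43.2266,230.0861), P2=(64.9211,208.1651); sampled at t=k/5. Machine vertices: (70.9003,41.4823) → (61.8055,30.9988) → (56.6603,24.7934) → (55.4644,22.8663) → (58.2180,25.2174) → (64.9211,31.8467). Open path.

**Shape 2** — `<path>` cubic bezier, stroke `#0000ff` → score (S686, F1826). Control points (SVG): P0=(36.7392,23.7594), P1=(54.1884,28.8050), P2=(60.6505,87.9316), P3=(45.8065,110.1674); sampled at t=k/5. Machine vertices: (36.7392,216.2524) → (45.8077,207.4631) → (51.7440,190.0610) → (54.0528,168.4127) → (52.2387,146.8850) → (45.8065,129.8444). Open path.

**Shape 3** — `<polygon>` closed polygon, stroke `#0000ff` → score (S686, F1826). Machine vertices: (98.6586,42.7873) → (113.0990,106.8287) → (42.8438,137.4460) → (45.3561,33.4337) → (98.6586,42.7873). Closed: final G1 returns to the first vertex.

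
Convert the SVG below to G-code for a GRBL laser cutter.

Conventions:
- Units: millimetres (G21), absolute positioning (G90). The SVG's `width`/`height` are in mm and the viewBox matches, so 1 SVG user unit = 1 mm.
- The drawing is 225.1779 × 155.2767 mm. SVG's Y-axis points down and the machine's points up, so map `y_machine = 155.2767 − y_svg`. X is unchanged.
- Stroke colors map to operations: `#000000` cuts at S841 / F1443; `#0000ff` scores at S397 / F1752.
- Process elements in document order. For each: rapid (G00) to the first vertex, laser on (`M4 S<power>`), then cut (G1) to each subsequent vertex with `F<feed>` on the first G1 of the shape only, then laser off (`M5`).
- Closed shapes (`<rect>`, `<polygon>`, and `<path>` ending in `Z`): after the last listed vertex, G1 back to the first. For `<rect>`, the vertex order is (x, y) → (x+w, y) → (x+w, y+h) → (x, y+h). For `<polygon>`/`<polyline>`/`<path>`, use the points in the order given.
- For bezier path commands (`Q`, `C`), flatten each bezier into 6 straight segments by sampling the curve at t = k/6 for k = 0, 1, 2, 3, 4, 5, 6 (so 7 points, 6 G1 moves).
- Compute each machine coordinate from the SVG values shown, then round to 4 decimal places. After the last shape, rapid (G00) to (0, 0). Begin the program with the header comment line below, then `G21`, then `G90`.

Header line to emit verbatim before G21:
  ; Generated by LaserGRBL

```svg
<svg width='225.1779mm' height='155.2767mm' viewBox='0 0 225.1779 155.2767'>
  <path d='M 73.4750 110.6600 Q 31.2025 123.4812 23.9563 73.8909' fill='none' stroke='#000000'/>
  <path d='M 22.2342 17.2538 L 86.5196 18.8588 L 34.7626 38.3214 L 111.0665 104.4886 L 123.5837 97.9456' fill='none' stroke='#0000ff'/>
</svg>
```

Since the viewBox matches the mm dimensions, user units are millimetres directly. The only transform is the Y-flip y_m = 155.2767 − y_svg.

Shape 1 is a quadratic bezier drawn with `<path>`. Its stroke #000000 means cut at S841, F1443. After flipping Y the toolpath is (73.4750,44.6167) → (60.3571,42.0766) → (49.1851,43.0038) → (39.9591,47.3984) → (32.6789,55.2602) → (27.3447,66.5894) → (23.9563,81.3858).

Shape 2 is a open polyline drawn with `<path>`. Its stroke #0000ff means score at S397, F1752. After flipping Y the toolpath is (22.2342,138.0229) → (86.5196,136.4179) → (34.7626,116.9553) → (111.0665,50.7881) → (123.5837,57.3311).

; Generated by LaserGRBL
G21
G90
G00 X73.4750 Y44.6167
M4 S841
G1 X60.3571 Y42.0766 F1443
G1 X49.1851 Y43.0038
G1 X39.9591 Y47.3984
G1 X32.6789 Y55.2602
G1 X27.3447 Y66.5894
G1 X23.9563 Y81.3858
M5
G00 X22.2342 Y138.0229
M4 S397
G1 X86.5196 Y136.4179 F1752
G1 X34.7626 Y116.9553
G1 X111.0665 Y50.7881
G1 X123.5837 Y57.3311
M5
G00 X0.0000 Y0.0000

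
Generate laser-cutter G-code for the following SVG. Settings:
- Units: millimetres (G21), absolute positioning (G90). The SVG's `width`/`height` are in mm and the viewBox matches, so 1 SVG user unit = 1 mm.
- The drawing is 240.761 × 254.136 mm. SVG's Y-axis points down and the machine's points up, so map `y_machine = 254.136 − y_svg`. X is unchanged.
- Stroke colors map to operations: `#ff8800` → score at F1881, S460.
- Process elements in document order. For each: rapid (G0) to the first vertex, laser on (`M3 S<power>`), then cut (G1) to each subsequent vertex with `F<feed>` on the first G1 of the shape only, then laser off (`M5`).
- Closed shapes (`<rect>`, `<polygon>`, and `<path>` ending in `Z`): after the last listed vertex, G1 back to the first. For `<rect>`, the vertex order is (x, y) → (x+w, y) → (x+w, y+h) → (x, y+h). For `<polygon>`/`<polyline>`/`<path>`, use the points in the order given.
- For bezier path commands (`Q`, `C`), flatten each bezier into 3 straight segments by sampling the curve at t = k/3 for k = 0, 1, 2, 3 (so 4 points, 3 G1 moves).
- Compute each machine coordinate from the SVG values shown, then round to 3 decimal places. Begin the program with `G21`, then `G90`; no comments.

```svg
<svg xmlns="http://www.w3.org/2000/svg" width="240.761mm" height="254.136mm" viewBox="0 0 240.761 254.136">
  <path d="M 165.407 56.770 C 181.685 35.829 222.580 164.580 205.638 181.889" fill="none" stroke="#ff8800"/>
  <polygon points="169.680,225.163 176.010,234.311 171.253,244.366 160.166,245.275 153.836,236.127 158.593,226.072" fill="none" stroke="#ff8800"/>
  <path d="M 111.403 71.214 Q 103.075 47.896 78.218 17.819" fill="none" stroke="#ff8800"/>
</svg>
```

viewBox `0 0 240.761 254.136` with mm width/height → 1 unit = 1 mm. Flip: y_m = 254.136 − y_svg.

**Shape 1** — `<path>` cubic bezier, stroke `#ff8800` → score (S460, F1881). Control points (SVG): P0=(165.407,56.770), P1=(181.685,35.829), P2=(222.580,164.580), P3=(205.638,181.889); sampled at t=k/3. Machine vertices: (165.407,197.366) → (186.837,178.081) → (206.355,117.032) → (205.638,72.247). Open path.

**Shape 2** — `<polygon>` regular polygon, stroke `#ff8800` → score (S460, F1881). Machine vertices: (169.680,28.973) → (176.010,19.825) → (171.253,9.770) → (160.166,8.861) → (153.836,18.009) → (158.593,28.064) → (169.680,28.973). Closed: final G1 returns to the first vertex.

**Shape 3** — `<path>` quadratic bezier, stroke `#ff8800` → score (S460, F1881). Control points (SVG): P0=(111.403,71.214), P1=(103.075,47.896), P2=(78.218,17.819); sampled at t=k/3. Machine vertices: (111.403,182.922) → (104.014,199.218) → (92.953,217.017) → (78.218,236.317). Open path.

G21
G90
G0 X165.407 Y197.366
M3 S460
G1 X186.837 Y178.081 F1881
G1 X206.355 Y117.032
G1 X205.638 Y72.247
M5
G0 X169.680 Y28.973
M3 S460
G1 X176.010 Y19.825 F1881
G1 X171.253 Y9.770
G1 X160.166 Y8.861
G1 X153.836 Y18.009
G1 X158.593 Y28.064
G1 X169.680 Y28.973
M5
G0 X111.403 Y182.922
M3 S460
G1 X104.014 Y199.218 F1881
G1 X92.953 Y217.017
G1 X78.218 Y236.317
M5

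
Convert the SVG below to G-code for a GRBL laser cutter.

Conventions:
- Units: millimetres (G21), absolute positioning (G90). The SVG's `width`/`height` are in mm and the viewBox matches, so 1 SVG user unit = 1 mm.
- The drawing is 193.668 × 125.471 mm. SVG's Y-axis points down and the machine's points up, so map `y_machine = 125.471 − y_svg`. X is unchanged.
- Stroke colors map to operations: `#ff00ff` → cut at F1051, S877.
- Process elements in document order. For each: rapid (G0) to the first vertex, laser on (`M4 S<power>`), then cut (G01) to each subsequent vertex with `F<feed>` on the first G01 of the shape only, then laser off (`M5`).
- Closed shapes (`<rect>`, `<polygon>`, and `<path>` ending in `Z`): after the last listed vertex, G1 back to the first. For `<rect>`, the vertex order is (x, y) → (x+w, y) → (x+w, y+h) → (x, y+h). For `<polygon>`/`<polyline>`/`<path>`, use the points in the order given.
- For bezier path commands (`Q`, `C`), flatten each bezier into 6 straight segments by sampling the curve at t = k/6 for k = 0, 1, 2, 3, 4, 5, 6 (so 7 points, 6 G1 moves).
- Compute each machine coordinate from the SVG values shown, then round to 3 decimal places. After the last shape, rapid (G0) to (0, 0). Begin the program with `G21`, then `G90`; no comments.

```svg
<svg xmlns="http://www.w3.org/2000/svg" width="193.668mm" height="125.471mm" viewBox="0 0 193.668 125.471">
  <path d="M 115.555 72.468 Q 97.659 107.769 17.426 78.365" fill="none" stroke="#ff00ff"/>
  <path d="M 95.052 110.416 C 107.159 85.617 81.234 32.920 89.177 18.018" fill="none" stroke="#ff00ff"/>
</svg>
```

1 u = 1 mm; y_m = 125.471 − y.

[1] `<path>` quadratic bezier, #ff00ff→cut S877 F1051: (115.555,53.003) → (107.858,43.033) → (96.698,36.658) → (82.075,33.878) → (63.988,34.693) → (42.439,39.102) → (17.426,47.106)

[2] `<path>` cubic bezier, #ff00ff→cut S877 F1051: (95.052,15.055) → (98.269,29.475) → (97.145,46.720) → (93.676,64.965) → (89.860,82.386) → (87.695,97.157) → (89.177,107.453)

G21
G90
G0 X115.555 Y53.003
M4 S877
G01 X107.858 Y43.033 F1051
G01 X96.698 Y36.658
G01 X82.075 Y33.878
G01 X63.988 Y34.693
G01 X42.439 Y39.102
G01 X17.426 Y47.106
M5
G0 X95.052 Y15.055
M4 S877
G01 X98.269 Y29.475 F1051
G01 X97.145 Y46.720
G01 X93.676 Y64.965
G01 X89.860 Y82.386
G01 X87.695 Y97.157
G01 X89.177 Y107.453
M5
G0 X0.000 Y0.000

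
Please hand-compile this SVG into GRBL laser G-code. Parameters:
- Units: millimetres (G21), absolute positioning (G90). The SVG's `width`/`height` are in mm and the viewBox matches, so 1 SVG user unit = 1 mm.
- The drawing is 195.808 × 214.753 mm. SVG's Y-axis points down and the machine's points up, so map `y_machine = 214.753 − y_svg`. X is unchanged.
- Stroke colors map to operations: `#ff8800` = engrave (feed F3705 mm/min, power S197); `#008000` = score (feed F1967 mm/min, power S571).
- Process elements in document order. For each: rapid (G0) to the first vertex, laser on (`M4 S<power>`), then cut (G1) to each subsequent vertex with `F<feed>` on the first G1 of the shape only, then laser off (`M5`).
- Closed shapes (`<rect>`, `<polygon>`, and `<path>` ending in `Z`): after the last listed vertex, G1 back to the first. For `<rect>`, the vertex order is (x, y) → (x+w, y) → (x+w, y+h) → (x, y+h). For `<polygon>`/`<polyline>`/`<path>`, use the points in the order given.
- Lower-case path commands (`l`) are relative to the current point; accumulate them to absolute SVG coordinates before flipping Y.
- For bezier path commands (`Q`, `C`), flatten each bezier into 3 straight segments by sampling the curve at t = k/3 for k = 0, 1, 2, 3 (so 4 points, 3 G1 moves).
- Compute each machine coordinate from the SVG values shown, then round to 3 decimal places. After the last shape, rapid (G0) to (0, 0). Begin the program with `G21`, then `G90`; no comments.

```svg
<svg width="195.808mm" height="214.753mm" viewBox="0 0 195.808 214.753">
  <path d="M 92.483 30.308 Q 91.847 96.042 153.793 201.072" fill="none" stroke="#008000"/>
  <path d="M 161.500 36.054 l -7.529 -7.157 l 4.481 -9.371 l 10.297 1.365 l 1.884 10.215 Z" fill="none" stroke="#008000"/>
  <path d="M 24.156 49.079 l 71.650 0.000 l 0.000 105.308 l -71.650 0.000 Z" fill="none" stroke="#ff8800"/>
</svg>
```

Since the viewBox matches the mm dimensions, user units are millimetres directly. The only transform is the Y-flip y_m = 214.753 − y_svg.

Shape 1 is a quadratic bezier drawn with `<path>`. Its stroke #008000 means score at S571, F1967. After flipping Y the toolpath is (92.483,184.445) → (99.013,136.256) → (119.449,79.335) → (153.793,13.681).

Shape 2 is a regular polygon drawn with `<path>`. Its stroke #008000 means score at S571, F1967. After flipping Y the toolpath is (161.500,178.699) → (153.971,185.856) → (158.452,195.227) → (168.749,193.862) → (170.633,183.647) → (161.500,178.699), returning to the start.

Shape 3 is a rectangle drawn with `<path>`. Its stroke #ff8800 means engrave at S197, F3705. After flipping Y the toolpath is (24.156,165.674) → (95.806,165.674) → (95.806,60.366) → (24.156,60.366) → (24.156,165.674), returning to the start.

G21
G90
G0 X92.483 Y184.445
M4 S571
G1 X99.013 Y136.256 F1967
G1 X119.449 Y79.335
G1 X153.793 Y13.681
M5
G0 X161.500 Y178.699
M4 S571
G1 X153.971 Y185.856 F1967
G1 X158.452 Y195.227
G1 X168.749 Y193.862
G1 X170.633 Y183.647
G1 X161.500 Y178.699
M5
G0 X24.156 Y165.674
M4 S197
G1 X95.806 Y165.674 F3705
G1 X95.806 Y60.366
G1 X24.156 Y60.366
G1 X24.156 Y165.674
M5
G0 X0.000 Y0.000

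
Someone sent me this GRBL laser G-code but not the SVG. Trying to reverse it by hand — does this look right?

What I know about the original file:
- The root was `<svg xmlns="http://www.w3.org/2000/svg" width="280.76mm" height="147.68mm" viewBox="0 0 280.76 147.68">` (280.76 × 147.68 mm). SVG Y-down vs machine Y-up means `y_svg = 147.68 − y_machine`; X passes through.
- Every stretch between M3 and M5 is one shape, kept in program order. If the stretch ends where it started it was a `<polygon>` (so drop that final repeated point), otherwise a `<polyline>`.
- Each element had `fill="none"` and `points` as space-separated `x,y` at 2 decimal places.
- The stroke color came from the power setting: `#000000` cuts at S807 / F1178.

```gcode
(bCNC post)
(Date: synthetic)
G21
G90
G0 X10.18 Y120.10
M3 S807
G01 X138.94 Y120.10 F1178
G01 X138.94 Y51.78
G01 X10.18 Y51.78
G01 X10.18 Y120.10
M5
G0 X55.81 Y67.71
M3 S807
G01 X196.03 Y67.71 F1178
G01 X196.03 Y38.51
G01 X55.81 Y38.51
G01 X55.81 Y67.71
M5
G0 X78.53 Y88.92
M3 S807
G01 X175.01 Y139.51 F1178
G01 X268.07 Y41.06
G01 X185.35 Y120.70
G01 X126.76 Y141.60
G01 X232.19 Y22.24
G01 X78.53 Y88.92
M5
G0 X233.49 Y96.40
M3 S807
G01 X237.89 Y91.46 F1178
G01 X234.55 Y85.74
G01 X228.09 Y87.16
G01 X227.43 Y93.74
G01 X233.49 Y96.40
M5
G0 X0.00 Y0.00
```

Each laser-on run becomes one SVG element. Flip Y back into SVG space with y_svg = 147.68 − y_machine. Every run uses S807, so all elements get stroke `#000000` (cut).

Run 1: The run returns to its start, so emit a `<polygon>` with points (Y-flipped): 10.18,27.58 138.94,27.58 138.94,95.90 10.18,95.90.

Run 2: The run returns to its start, so emit a `<polygon>` with points (Y-flipped): 55.81,79.97 196.03,79.97 196.03,109.17 55.81,109.17.

Run 3: The run returns to its start, so emit a `<polygon>` with points (Y-flipped): 78.53,58.76 175.01,8.17 268.07,106.62 185.35,26.98 126.76,6.08 232.19,125.44.

Run 4: The run returns to its start, so emit a `<polygon>` with points (Y-flipped): 233.49,51.28 237.89,56.22 234.55,61.94 228.09,60.52 227.43,53.94.

<svg xmlns="http://www.w3.org/2000/svg" width="280.76mm" height="147.68mm" viewBox="0 0 280.76 147.68">
  <polygon points="10.18,27.58 138.94,27.58 138.94,95.90 10.18,95.90" fill="none" stroke="#000000"/>
  <polygon points="55.81,79.97 196.03,79.97 196.03,109.17 55.81,109.17" fill="none" stroke="#000000"/>
  <polygon points="78.53,58.76 175.01,8.17 268.07,106.62 185.35,26.98 126.76,6.08 232.19,125.44" fill="none" stroke="#000000"/>
  <polygon points="233.49,51.28 237.89,56.22 234.55,61.94 228.09,60.52 227.43,53.94" fill="none" stroke="#000000"/>
</svg>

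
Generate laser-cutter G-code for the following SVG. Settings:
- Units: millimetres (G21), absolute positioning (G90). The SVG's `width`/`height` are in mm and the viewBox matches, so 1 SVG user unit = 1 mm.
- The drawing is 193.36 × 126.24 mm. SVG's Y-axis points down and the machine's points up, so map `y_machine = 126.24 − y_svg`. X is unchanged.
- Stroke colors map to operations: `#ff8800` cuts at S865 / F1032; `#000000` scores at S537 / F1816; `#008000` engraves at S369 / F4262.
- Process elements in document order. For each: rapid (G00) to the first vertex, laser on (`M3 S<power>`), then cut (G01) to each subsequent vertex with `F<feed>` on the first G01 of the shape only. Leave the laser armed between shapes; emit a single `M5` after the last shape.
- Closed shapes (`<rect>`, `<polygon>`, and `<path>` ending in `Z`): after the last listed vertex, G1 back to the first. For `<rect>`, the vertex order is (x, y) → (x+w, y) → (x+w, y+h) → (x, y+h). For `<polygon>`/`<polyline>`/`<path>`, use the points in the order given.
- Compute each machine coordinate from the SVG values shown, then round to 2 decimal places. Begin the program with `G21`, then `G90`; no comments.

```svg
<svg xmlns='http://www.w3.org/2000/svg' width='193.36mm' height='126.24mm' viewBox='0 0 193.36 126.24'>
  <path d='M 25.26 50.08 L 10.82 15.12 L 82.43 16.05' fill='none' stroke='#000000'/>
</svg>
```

Since the viewBox matches the mm dimensions, user units are millimetres directly. The only transform is the Y-flip y_m = 126.24 − y_svg.

Shape 1 is a open polyline drawn with `<path>`. Its stroke #000000 means score at S537, F1816. After flipping Y the toolpath is (25.26,76.16) → (10.82,111.12) → (82.43,110.19).

G21
G90
G00 X25.26 Y76.16
M3 S537
G01 X10.82 Y111.12 F1816
G01 X82.43 Y110.19
M5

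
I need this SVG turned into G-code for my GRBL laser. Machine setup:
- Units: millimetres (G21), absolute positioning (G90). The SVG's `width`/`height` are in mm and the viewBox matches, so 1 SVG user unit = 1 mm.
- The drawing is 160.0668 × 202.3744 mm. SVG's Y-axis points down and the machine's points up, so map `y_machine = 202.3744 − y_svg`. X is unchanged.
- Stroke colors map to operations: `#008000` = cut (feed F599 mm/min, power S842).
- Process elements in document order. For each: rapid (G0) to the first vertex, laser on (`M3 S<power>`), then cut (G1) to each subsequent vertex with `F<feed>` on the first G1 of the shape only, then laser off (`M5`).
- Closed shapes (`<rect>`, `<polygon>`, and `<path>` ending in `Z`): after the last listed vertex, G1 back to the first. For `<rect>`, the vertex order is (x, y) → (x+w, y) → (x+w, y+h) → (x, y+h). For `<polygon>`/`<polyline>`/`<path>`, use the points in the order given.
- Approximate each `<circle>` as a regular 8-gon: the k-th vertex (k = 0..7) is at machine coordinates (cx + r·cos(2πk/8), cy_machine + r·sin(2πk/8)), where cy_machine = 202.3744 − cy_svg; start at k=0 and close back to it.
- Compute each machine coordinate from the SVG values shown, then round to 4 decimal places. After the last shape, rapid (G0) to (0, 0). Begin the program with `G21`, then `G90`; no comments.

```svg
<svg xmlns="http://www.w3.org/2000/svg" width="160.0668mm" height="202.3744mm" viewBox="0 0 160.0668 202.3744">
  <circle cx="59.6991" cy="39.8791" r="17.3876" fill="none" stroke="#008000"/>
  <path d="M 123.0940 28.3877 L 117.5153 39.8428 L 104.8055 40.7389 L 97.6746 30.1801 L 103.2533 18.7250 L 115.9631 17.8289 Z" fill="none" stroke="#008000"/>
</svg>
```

viewBox `0 0 160.0668 202.3744` with mm width/height → 1 unit = 1 mm. Flip: y_m = 202.3744 − y_svg.

**Shape 1** — `<circle>` circle, stroke `#008000` → cut (S842, F599). Machine vertices: (77.0867,162.4953) → (71.9940,174.7902) → (59.6991,179.8829) → (47.4042,174.7902) → (42.3115,162.4953) → (47.4042,150.2004) → (59.6991,145.1077) → (71.9940,150.2004) → (77.0867,162.4953). Closed: final G1 returns to the first vertex.

**Shape 2** — `<path>` regular polygon, stroke `#008000` → cut (S842, F599). Machine vertices: (123.0940,173.9867) → (117.5153,162.5316) → (104.8055,161.6355) → (97.6746,172.1943) → (103.2533,183.6494) → (115.9631,184.5455) → (123.0940,173.9867). Closed: final G1 returns to the first vertex.

G21
G90
G0 X77.0867 Y162.4953
M3 S842
G1 X71.9940 Y174.7902 F599
G1 X59.6991 Y179.8829
G1 X47.4042 Y174.7902
G1 X42.3115 Y162.4953
G1 X47.4042 Y150.2004
G1 X59.6991 Y145.1077
G1 X71.9940 Y150.2004
G1 X77.0867 Y162.4953
M5
G0 X123.0940 Y173.9867
M3 S842
G1 X117.5153 Y162.5316 F599
G1 X104.8055 Y161.6355
G1 X97.6746 Y172.1943
G1 X103.2533 Y183.6494
G1 X115.9631 Y184.5455
G1 X123.0940 Y173.9867
M5
G0 X0.0000 Y0.0000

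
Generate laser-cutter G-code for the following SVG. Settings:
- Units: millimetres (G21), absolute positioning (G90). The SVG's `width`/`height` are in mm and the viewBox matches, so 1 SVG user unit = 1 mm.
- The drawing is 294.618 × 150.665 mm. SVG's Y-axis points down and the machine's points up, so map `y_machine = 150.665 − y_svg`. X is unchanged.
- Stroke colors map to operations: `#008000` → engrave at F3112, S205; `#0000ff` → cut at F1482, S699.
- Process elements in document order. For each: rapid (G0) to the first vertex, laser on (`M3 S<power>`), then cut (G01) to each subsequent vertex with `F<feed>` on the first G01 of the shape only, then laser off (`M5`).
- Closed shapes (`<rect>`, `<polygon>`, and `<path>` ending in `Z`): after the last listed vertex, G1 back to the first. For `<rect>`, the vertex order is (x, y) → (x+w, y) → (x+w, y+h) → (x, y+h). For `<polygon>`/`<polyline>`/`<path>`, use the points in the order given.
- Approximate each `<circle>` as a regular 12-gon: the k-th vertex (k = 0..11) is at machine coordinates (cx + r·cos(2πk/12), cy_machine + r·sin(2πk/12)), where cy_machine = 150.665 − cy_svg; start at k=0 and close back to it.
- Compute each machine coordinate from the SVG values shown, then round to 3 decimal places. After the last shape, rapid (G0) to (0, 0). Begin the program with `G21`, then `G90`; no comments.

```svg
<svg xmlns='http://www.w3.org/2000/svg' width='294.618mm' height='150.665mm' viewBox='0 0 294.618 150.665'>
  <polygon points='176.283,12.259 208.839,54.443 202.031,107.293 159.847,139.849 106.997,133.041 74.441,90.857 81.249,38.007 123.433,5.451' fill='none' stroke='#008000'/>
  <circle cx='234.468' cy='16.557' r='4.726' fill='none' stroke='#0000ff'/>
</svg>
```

G21
G90
G0 X176.283 Y138.406
M3 S205
G01 X208.839 Y96.222 F3112
G01 X202.031 Y43.372
G01 X159.847 Y10.816
G01 X106.997 Y17.624
G01 X74.441 Y59.808
G01 X81.249 Y112.658
G01 X123.433 Y145.214
G01 X176.283 Y138.406
M5
G0 X239.194 Y134.108
M3 S699
G01 X238.561 Y136.471 F1482
G01 X236.831 Y138.201
G01 X234.468 Y138.834
G01 X232.105 Y138.201
G01 X230.375 Y136.471
G01 X229.742 Y134.108
G01 X230.375 Y131.745
G01 X232.105 Y130.015
G01 X234.468 Y129.382
G01 X236.831 Y130.015
G01 X238.561 Y131.745
G01 X239.194 Y134.108
M5
G0 X0.000 Y0.000

viewBox `0 0 294.618 150.665` with mm width/height → 1 unit = 1 mm. Flip: y_m = 150.665 − y_svg.

**Shape 1** — `<polygon>` regular polygon, stroke `#008000` → engrave (S205, F3112). Machine vertices: (176.283,138.406) → (208.839,96.222) → (202.031,43.372) → (159.847,10.816) → (106.997,17.624) → (74.441,59.808) → (81.249,112.658) → (123.433,145.214) → (176.283,138.406). Closed: final G1 returns to the first vertex.

**Shape 2** — `<circle>` circle, stroke `#0000ff` → cut (S699, F1482). Machine vertices: (239.194,134.108) → (238.561,136.471) → (236.831,138.201) → (234.468,138.834) → (232.105,138.201) → (230.375,136.471) → (229.742,134.108) → (230.375,131.745) → (232.105,130.015) → (234.468,129.382) → (236.831,130.015) → (238.561,131.745) → (239.194,134.108). Closed: final G1 returns to the first vertex.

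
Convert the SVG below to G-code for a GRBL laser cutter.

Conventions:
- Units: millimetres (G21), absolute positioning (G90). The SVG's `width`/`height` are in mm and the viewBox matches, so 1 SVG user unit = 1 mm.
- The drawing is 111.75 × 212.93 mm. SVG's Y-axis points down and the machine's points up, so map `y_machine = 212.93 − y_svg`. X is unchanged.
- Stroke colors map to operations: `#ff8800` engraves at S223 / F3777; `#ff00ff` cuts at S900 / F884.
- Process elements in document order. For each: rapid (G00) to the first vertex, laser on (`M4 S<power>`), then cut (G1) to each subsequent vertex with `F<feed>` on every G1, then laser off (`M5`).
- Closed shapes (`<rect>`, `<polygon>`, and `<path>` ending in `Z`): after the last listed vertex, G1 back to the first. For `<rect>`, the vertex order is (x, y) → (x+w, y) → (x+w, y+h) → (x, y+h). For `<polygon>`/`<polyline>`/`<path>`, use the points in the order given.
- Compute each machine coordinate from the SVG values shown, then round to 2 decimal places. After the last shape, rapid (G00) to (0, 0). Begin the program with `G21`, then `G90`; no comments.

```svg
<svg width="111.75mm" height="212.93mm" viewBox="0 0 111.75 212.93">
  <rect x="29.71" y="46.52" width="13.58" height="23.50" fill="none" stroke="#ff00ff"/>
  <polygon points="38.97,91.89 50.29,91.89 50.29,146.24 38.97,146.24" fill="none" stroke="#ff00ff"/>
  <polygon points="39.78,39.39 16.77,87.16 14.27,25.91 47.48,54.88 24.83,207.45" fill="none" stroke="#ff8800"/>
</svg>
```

Since the viewBox matches the mm dimensions, user units are millimetres directly. The only transform is the Y-flip y_m = 212.93 − y_svg.

Shape 1 is a rectangle drawn with `<rect>`. Its stroke #ff00ff means cut at S900, F884. After flipping Y the toolpath is (29.71,166.41) → (43.29,166.41) → (43.29,142.91) → (29.71,142.91) → (29.71,166.41), returning to the start.

Shape 2 is a rectangle drawn with `<polygon>`. Its stroke #ff00ff means cut at S900, F884. After flipping Y the toolpath is (38.97,121.04) → (50.29,121.04) → (50.29,66.69) → (38.97,66.69) → (38.97,121.04), returning to the start.

Shape 3 is a closed polygon drawn with `<polygon>`. Its stroke #ff8800 means engrave at S223, F3777. After flipping Y the toolpath is (39.78,173.54) → (16.77,125.77) → (14.27,187.02) → (47.48,158.05) → (24.83,5.48) → (39.78,173.54), returning to the start.

G21
G90
G00 X29.71 Y166.41
M4 S900
G1 X43.29 Y166.41 F884
G1 X43.29 Y142.91 F884
G1 X29.71 Y142.91 F884
G1 X29.71 Y166.41 F884
M5
G00 X38.97 Y121.04
M4 S900
G1 X50.29 Y121.04 F884
G1 X50.29 Y66.69 F884
G1 X38.97 Y66.69 F884
G1 X38.97 Y121.04 F884
M5
G00 X39.78 Y173.54
M4 S223
G1 X16.77 Y125.77 F3777
G1 X14.27 Y187.02 F3777
G1 X47.48 Y158.05 F3777
G1 X24.83 Y5.48 F3777
G1 X39.78 Y173.54 F3777
M5
G00 X0.00 Y0.00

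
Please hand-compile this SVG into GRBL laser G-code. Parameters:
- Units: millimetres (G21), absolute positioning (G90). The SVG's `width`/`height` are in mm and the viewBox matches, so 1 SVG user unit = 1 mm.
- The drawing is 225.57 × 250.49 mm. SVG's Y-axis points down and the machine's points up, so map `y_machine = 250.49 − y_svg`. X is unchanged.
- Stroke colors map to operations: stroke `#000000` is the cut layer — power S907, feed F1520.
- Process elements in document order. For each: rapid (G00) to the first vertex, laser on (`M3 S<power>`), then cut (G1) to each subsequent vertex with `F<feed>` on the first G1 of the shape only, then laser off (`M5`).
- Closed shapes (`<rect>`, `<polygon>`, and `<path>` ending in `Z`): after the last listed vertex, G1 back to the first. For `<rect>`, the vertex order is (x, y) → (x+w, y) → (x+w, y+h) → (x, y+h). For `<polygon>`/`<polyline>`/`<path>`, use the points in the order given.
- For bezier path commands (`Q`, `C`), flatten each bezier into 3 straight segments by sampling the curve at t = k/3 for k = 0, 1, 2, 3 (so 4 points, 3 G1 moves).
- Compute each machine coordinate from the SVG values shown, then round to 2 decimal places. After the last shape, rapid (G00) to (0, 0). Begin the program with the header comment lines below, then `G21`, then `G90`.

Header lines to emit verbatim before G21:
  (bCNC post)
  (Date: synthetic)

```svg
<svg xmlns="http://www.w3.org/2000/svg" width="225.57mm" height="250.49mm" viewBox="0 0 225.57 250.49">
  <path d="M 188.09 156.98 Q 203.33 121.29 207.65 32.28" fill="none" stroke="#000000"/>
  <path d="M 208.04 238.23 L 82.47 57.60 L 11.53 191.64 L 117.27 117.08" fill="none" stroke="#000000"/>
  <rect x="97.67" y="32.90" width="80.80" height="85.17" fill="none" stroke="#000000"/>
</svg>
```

(bCNC post)
(Date: synthetic)
G21
G90
G00 X188.09 Y93.51
M3 S907
G1 X197.04 Y123.23 F1520
G1 X203.56 Y164.79
G1 X207.65 Y218.21
M5
G00 X208.04 Y12.26
M3 S907
G1 X82.47 Y192.89 F1520
G1 X11.53 Y58.85
G1 X117.27 Y133.41
M5
G00 X97.67 Y217.59
M3 S907
G1 X178.47 Y217.59 F1520
G1 X178.47 Y132.42
G1 X97.67 Y132.42
G1 X97.67 Y217.59
M5
G00 X0.00 Y0.00

1 u = 1 mm; y_m = 250.49 − y.

[1] `<path>` quadratic bezier, #000000→cut S907 F1520: (188.09,93.51) → (197.04,123.23) → (203.56,164.79) → (207.65,218.21)

[2] `<path>` open polyline, #000000→cut S907 F1520: (208.04,12.26) → (82.47,192.89) → (11.53,58.85) → (117.27,133.41)

[3] `<rect>` rectangle, #000000→cut S907 F1520: (97.67,217.59) → (178.47,217.59) → (178.47,132.42) → (97.67,132.42) → (97.67,217.59) (closed)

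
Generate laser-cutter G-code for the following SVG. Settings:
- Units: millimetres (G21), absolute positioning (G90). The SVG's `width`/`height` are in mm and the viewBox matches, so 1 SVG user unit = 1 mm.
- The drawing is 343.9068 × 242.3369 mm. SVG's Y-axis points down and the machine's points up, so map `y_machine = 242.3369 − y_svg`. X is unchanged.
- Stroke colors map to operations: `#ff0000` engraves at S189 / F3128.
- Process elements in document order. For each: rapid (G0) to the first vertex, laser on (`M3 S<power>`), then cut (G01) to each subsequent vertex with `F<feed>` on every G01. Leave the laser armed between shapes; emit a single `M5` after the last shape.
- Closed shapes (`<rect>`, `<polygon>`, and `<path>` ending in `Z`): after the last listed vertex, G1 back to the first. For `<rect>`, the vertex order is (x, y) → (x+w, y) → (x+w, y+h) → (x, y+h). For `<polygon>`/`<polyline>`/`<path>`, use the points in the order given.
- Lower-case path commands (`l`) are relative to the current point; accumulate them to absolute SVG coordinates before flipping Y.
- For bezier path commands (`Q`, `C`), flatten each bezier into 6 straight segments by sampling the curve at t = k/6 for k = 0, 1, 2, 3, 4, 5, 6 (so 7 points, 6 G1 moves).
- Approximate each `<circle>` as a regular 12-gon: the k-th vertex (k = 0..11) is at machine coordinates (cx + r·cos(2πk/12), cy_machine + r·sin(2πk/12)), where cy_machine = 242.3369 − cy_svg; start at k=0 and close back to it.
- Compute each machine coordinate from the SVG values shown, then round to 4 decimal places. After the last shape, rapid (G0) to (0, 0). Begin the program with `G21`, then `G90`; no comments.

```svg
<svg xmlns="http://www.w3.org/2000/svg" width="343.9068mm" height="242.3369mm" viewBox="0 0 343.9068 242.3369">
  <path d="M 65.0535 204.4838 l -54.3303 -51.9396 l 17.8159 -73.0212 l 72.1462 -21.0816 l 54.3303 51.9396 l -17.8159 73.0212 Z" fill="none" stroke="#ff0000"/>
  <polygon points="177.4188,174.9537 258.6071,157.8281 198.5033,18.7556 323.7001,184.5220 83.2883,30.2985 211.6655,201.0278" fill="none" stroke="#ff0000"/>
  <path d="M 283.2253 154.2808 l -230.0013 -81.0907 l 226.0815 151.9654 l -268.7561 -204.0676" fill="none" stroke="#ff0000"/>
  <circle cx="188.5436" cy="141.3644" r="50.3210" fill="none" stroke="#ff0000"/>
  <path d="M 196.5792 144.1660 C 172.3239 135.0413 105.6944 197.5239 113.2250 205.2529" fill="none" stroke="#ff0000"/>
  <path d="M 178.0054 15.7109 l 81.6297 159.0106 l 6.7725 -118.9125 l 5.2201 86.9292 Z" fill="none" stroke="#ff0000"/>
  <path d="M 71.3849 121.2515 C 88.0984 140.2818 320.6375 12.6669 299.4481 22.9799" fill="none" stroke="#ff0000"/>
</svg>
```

G21
G90
G0 X65.0535 Y37.8531
M3 S189
G01 X10.7232 Y89.7927 F3128
G01 X28.5391 Y162.8139 F3128
G01 X100.6853 Y183.8955 F3128
G01 X155.0156 Y131.9559 F3128
G01 X137.1997 Y58.9347 F3128
G01 X65.0535 Y37.8531 F3128
G0 X177.4188 Y67.3832
M3 S189
G01 X258.6071 Y84.5088 F3128
G01 X198.5033 Y223.5813 F3128
G01 X323.7001 Y57.8149 F3128
G01 X83.2883 Y212.0384 F3128
G01 X211.6655 Y41.3091 F3128
G01 X177.4188 Y67.3832 F3128
G0 X283.2253 Y88.0561
M3 S189
G01 X53.2240 Y169.1468 F3128
G01 X279.3055 Y17.1814 F3128
G01 X10.5494 Y221.2490 F3128
G0 X238.8646 Y100.9725
M3 S189
G01 X232.1229 Y126.1330 F3128
G01 X213.7041 Y144.5518 F3128
G01 X188.5436 Y151.2935 F3128
G01 X163.3831 Y144.5518 F3128
G01 X144.9643 Y126.1330 F3128
G01 X138.2226 Y100.9725 F3128
G01 X144.9643 Y75.8120 F3128
G01 X163.3831 Y57.3932 F3128
G01 X188.5436 Y50.6515 F3128
G01 X213.7041 Y57.3932 F3128
G01 X232.1229 Y75.8120 F3128
G01 X238.8646 Y100.9725 F3128
G0 X196.5792 Y98.1709
M3 S189
G01 X181.4599 Y97.3510 F3128
G01 X162.5153 Y88.1065 F3128
G01 X142.9824 Y73.9476 F3128
G01 X126.0983 Y58.3842 F3128
G01 X115.1002 Y44.9263 F3128
G01 X113.2250 Y37.0840 F3128
G0 X178.0054 Y226.6260
M3 S189
G01 X259.6351 Y67.6154 F3128
G01 X266.4076 Y186.5279 F3128
G01 X271.6277 Y99.5987 F3128
G01 X178.0054 Y226.6260 F3128
G0 X71.3849 Y121.0854
M3 S189
G01 X95.5533 Y122.4732 F3128
G01 X142.6494 Y140.3971 F3128
G01 X199.6301 Y166.9522 F3128
G01 X253.4522 Y194.2338 F3128
G01 X291.0726 Y214.3370 F3128
G01 X299.4481 Y219.3570 F3128
M5
G0 X0.0000 Y0.0000

Since the viewBox matches the mm dimensions, user units are millimetres directly. The only transform is the Y-flip y_m = 242.3369 − y_svg.

Shape 1 is a regular polygon drawn with `<path>`. Its stroke #ff0000 means engrave at S189, F3128. After flipping Y the toolpath is (65.0535,37.8531) → (10.7232,89.7927) → (28.5391,162.8139) → (100.6853,183.8955) → (155.0156,131.9559) → (137.1997,58.9347) → (65.0535,37.8531), returning to the start.

Shape 2 is a closed polygon drawn with `<polygon>`. Its stroke #ff0000 means engrave at S189, F3128. After flipping Y the toolpath is (177.4188,67.3832) → (258.6071,84.5088) → (198.5033,223.5813) → (323.7001,57.8149) → (83.2883,212.0384) → (211.6655,41.3091) → (177.4188,67.3832), returning to the start.

Shape 3 is a open polyline drawn with `<path>`. Its stroke #ff0000 means engrave at S189, F3128. After flipping Y the toolpath is (283.2253,88.0561) → (53.2240,169.1468) → (279.3055,17.1814) → (10.5494,221.2490).

Shape 4 is a circle drawn with `<circle>`. Its stroke #ff0000 means engrave at S189, F3128. After flipping Y the toolpath is (238.8646,100.9725) → (232.1229,126.1330) → (213.7041,144.5518) → (188.5436,151.2935) → (163.3831,144.5518) → (144.9643,126.1330) → (138.2226,100.9725) → (144.9643,75.8120) → (163.3831,57.3932) → (188.5436,50.6515) → (213.7041,57.3932) → (232.1229,75.8120) → (238.8646,100.9725), returning to the start.

Shape 5 is a cubic bezier drawn with `<path>`. Its stroke #ff0000 means engrave at S189, F3128. After flipping Y the toolpath is (196.5792,98.1709) → (181.4599,97.3510) → (162.5153,88.1065) → (142.9824,73.9476) → (126.0983,58.3842) → (115.1002,44.9263) → (113.2250,37.0840).

Shape 6 is a closed polygon drawn with `<path>`. Its stroke #ff0000 means engrave at S189, F3128. After flipping Y the toolpath is (178.0054,226.6260) → (259.6351,67.6154) → (266.4076,186.5279) → (271.6277,99.5987) → (178.0054,226.6260), returning to the start.

Shape 7 is a cubic bezier drawn with `<path>`. Its stroke #ff0000 means engrave at S189, F3128. After flipping Y the toolpath is (71.3849,121.0854) → (95.5533,122.4732) → (142.6494,140.3971) → (199.6301,166.9522) → (253.4522,194.2338) → (291.0726,214.3370) → (299.4481,219.3570).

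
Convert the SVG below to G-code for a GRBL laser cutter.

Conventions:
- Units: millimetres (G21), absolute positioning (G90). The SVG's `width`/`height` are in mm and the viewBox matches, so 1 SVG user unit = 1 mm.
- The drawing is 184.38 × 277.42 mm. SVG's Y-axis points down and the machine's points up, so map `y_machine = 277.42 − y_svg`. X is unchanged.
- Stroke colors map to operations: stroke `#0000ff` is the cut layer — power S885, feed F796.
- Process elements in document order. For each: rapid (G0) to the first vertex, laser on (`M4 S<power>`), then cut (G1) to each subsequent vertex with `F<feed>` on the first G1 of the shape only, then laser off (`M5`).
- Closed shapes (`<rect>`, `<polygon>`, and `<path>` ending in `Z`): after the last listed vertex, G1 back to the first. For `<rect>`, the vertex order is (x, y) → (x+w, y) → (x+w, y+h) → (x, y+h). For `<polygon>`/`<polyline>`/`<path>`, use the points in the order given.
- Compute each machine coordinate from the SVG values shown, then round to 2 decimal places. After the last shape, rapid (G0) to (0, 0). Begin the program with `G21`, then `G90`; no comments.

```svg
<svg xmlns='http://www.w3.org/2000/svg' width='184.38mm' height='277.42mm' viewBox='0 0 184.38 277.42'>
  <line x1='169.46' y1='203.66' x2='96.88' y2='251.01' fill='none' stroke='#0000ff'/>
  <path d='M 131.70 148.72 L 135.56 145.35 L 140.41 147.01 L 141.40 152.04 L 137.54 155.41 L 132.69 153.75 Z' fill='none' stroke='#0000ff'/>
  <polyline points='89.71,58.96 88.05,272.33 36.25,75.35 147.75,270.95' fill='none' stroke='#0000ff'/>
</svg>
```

G21
G90
G0 X169.46 Y73.76
M4 S885
G1 X96.88 Y26.41 F796
M5
G0 X131.70 Y128.70
M4 S885
G1 X135.56 Y132.07 F796
G1 X140.41 Y130.41
G1 X141.40 Y125.38
G1 X137.54 Y122.01
G1 X132.69 Y123.67
G1 X131.70 Y128.70
M5
G0 X89.71 Y218.46
M4 S885
G1 X88.05 Y5.09 F796
G1 X36.25 Y202.07
G1 X147.75 Y6.47
M5
G0 X0.00 Y0.00

1 u = 1 mm; y_m = 277.42 − y.

[1] `<line>` line segment, #0000ff→cut S885 F796: (169.46,73.76) → (96.88,26.41)

[2] `<path>` regular polygon, #0000ff→cut S885 F796: (131.70,128.70) → (135.56,132.07) → (140.41,130.41) → (141.40,125.38) → (137.54,122.01) → (132.69,123.67) → (131.70,128.70) (closed)

[3] `<polyline>` open polyline, #0000ff→cut S885 F796: (89.71,218.46) → (88.05,5.09) → (36.25,202.07) → (147.75,6.47)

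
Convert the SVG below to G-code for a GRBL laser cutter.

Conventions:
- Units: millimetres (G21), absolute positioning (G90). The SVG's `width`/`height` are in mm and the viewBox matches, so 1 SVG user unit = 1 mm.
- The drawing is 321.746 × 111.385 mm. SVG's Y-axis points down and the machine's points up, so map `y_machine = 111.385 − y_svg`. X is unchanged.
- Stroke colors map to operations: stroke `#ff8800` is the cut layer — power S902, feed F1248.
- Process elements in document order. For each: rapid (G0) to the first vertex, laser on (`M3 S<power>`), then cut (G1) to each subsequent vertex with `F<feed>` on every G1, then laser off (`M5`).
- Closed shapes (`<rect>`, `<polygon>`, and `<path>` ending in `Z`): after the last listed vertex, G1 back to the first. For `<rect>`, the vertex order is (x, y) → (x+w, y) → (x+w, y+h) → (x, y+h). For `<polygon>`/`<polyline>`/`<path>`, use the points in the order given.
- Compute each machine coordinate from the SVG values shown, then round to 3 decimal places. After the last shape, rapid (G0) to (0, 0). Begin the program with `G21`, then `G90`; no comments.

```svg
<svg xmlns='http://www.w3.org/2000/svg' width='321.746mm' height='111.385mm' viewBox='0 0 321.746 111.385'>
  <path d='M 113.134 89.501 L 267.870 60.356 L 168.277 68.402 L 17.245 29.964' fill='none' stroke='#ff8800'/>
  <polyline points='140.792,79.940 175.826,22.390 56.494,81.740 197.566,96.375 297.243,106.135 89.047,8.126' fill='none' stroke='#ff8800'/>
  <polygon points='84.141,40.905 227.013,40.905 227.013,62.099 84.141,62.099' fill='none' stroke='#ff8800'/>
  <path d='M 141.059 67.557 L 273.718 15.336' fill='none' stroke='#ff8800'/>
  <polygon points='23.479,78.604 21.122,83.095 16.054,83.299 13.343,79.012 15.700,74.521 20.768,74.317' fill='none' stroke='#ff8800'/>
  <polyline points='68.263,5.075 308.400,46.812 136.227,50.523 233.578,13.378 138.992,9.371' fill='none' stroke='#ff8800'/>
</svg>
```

viewBox `0 0 321.746 111.385` with mm width/height → 1 unit = 1 mm. Flip: y_m = 111.385 − y_svg.

**Shape 1** — `<path>` open polyline, stroke `#ff8800` → cut (S902, F1248). Machine vertices: (113.134,21.884) → (267.870,51.029) → (168.277,42.983) → (17.245,81.421). Open path.

**Shape 2** — `<polyline>` open polyline, stroke `#ff8800` → cut (S902, F1248). Machine vertices: (140.792,31.445) → (175.826,88.995) → (56.494,29.645) → (197.566,15.010) → (297.243,5.250) → (89.047,103.259). Open path.

**Shape 3** — `<polygon>` rectangle, stroke `#ff8800` → cut (S902, F1248). Machine vertices: (84.141,70.480) → (227.013,70.480) → (227.013,49.286) → (84.141,49.286) → (84.141,70.480). Closed: final G1 returns to the first vertex.

**Shape 4** — `<path>` line segment, stroke `#ff8800` → cut (S902, F1248). Machine vertices: (141.059,43.828) → (273.718,96.049). Open path.

**Shape 5** — `<polygon>` regular polygon, stroke `#ff8800` → cut (S902, F1248). Machine vertices: (23.479,32.781) → (21.122,28.290) → (16.054,28.086) → (13.343,32.373) → (15.700,36.864) → (20.768,37.068) → (23.479,32.781). Closed: final G1 returns to the first vertex.

**Shape 6** — `<polyline>` open polyline, stroke `#ff8800` → cut (S902, F1248). Machine vertices: (68.263,106.310) → (308.400,64.573) → (136.227,60.862) → (233.578,98.007) → (138.992,102.014). Open path.

G21
G90
G0 X113.134 Y21.884
M3 S902
G1 X267.870 Y51.029 F1248
G1 X168.277 Y42.983 F1248
G1 X17.245 Y81.421 F1248
M5
G0 X140.792 Y31.445
M3 S902
G1 X175.826 Y88.995 F1248
G1 X56.494 Y29.645 F1248
G1 X197.566 Y15.010 F1248
G1 X297.243 Y5.250 F1248
G1 X89.047 Y103.259 F1248
M5
G0 X84.141 Y70.480
M3 S902
G1 X227.013 Y70.480 F1248
G1 X227.013 Y49.286 F1248
G1 X84.141 Y49.286 F1248
G1 X84.141 Y70.480 F1248
M5
G0 X141.059 Y43.828
M3 S902
G1 X273.718 Y96.049 F1248
M5
G0 X23.479 Y32.781
M3 S902
G1 X21.122 Y28.290 F1248
G1 X16.054 Y28.086 F1248
G1 X13.343 Y32.373 F1248
G1 X15.700 Y36.864 F1248
G1 X20.768 Y37.068 F1248
G1 X23.479 Y32.781 F1248
M5
G0 X68.263 Y106.310
M3 S902
G1 X308.400 Y64.573 F1248
G1 X136.227 Y60.862 F1248
G1 X233.578 Y98.007 F1248
G1 X138.992 Y102.014 F1248
M5
G0 X0.000 Y0.000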